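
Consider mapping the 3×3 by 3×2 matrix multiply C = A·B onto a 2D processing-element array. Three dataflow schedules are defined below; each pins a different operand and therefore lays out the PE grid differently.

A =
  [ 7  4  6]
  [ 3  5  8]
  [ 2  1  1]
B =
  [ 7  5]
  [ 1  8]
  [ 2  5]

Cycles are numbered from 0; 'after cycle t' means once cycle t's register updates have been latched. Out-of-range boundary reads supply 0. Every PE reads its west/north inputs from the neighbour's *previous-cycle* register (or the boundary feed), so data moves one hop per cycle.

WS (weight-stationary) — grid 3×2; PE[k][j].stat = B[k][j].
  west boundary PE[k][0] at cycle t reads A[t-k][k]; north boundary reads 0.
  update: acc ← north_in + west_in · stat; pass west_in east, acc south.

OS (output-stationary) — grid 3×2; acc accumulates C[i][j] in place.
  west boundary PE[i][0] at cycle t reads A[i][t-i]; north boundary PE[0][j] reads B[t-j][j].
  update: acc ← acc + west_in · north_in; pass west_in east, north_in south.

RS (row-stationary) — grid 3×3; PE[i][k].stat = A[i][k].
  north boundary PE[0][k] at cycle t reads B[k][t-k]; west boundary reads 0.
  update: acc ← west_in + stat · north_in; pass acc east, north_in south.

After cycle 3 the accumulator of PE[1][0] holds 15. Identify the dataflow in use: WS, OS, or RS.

— WS: 3×2; PE[1][0] trace:
  t=0 PE[1][0]: acc=0 h=0 v=0
  t=1 PE[1][0]: acc=53 h=4 v=53
  t=2 PE[1][0]: acc=26 h=5 v=26
  t=3 PE[1][0]: acc=15 h=1 v=15
— OS: 3×2; PE[1][0] trace:
  t=0 PE[1][0]: acc=0 h=0 v=0
  t=1 PE[1][0]: acc=21 h=3 v=7
  t=2 PE[1][0]: acc=26 h=5 v=1
  t=3 PE[1][0]: acc=42 h=8 v=2
— RS: 3×3; PE[1][0] trace:
  t=0 PE[1][0]: acc=0 h=0 v=0
  t=1 PE[1][0]: acc=21 h=21 v=7
  t=2 PE[1][0]: acc=15 h=15 v=5
  t=3 PE[1][0]: acc=0 h=0 v=0

dataflow = WS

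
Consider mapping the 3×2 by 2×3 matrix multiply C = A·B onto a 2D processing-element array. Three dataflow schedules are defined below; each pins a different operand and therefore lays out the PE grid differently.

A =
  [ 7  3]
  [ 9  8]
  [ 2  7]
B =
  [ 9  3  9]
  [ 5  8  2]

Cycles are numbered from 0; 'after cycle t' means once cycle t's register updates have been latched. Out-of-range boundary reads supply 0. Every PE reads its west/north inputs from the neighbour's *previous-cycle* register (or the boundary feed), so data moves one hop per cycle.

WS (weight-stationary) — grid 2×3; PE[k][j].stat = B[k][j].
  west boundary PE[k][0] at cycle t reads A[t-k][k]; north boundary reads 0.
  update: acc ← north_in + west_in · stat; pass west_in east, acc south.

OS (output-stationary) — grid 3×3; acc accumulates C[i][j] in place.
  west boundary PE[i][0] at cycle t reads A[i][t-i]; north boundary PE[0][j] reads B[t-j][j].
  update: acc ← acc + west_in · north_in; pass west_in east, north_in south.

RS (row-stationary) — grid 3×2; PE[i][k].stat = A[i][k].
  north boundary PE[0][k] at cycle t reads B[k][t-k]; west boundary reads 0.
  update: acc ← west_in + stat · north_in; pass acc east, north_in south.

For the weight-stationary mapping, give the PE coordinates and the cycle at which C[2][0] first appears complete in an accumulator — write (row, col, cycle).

WS: C[2][0] accumulates in PE[1][0]:
  step 0 · PE1,0: acc=0; fwd→0 fwd↓0
  step 1 · PE1,0: acc=78; fwd→3 fwd↓78
  step 2 · PE1,0: acc=121; fwd→8 fwd↓121
  step 3 · PE1,0: acc=53; fwd→7 fwd↓53

(row, col, cycle) = (1, 0, 3)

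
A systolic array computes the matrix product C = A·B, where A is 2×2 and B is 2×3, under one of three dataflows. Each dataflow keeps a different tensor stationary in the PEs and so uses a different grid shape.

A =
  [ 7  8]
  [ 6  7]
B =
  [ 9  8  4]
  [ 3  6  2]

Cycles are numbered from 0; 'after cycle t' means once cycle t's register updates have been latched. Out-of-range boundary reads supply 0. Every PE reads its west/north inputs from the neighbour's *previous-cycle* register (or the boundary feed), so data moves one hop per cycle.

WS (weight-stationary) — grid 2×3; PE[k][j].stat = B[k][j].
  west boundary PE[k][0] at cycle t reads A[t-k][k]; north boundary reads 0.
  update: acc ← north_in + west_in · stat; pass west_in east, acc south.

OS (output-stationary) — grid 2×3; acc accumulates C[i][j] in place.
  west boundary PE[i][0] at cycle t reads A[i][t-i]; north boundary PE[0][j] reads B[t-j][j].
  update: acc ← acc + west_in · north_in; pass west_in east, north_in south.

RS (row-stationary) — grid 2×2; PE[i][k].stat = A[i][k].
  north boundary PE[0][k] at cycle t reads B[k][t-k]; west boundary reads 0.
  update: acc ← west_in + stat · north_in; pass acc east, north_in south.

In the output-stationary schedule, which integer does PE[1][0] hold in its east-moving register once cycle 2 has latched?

register = 7

OS on a 2×3 grid — tracing PE[1][0] and its feeders:
  @0  [0,0]  acc 63  |  →7  ↓9
  @0  [1,0]  acc 0  |  →0  ↓0
  @1  [0,0]  acc 87  |  →8  ↓3
  @1  [1,0]  acc 54  |  →6  ↓9
  @2  [0,0]  acc 87  |  →0  ↓0
  @2  [1,0]  acc 75  |  →7  ↓3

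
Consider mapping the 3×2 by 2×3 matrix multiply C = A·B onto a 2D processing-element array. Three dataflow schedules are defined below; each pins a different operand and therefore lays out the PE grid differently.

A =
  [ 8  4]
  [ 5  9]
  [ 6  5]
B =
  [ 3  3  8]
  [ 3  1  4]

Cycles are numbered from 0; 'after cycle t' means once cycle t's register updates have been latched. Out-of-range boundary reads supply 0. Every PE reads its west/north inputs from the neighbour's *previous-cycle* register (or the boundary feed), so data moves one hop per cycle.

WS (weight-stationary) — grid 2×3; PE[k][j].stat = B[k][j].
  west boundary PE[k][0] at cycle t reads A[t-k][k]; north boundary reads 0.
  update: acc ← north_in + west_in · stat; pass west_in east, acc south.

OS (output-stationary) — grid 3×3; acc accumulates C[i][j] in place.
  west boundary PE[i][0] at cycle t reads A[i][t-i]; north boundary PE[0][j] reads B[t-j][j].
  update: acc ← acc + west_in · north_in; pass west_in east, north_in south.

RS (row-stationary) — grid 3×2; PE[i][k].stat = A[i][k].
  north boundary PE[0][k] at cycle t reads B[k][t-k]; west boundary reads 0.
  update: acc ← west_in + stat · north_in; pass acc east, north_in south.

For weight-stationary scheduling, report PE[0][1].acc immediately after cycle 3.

PE[0][1].acc = 18

WS on a 2×3 grid — tracing PE[0][1] and its feeders:
  t=0 PE[0][0]: acc=24 h=8 v=24
  t=0 PE[0][1]: acc=0 h=0 v=0
  t=1 PE[0][0]: acc=15 h=5 v=15
  t=1 PE[0][1]: acc=24 h=8 v=24
  t=2 PE[0][0]: acc=18 h=6 v=18
  t=2 PE[0][1]: acc=15 h=5 v=15
  t=3 PE[0][0]: acc=0 h=0 v=0
  t=3 PE[0][1]: acc=18 h=6 v=18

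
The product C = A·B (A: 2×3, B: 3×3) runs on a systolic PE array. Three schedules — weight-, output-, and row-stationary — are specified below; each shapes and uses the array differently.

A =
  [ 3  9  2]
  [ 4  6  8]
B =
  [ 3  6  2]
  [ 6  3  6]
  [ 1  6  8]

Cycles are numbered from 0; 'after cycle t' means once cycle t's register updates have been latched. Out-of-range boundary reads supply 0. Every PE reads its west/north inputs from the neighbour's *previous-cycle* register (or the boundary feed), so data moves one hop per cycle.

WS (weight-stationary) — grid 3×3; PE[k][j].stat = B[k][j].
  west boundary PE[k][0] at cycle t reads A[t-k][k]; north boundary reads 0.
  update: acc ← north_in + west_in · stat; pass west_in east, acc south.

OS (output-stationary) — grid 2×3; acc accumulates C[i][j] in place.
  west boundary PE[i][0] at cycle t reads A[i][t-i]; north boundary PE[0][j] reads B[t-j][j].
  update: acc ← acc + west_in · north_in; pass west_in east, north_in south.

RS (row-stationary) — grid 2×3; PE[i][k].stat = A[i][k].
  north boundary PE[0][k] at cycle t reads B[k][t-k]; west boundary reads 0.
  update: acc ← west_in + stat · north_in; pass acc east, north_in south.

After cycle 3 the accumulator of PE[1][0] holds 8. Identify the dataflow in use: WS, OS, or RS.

— WS: 3×3; PE[1][0] trace:
  cycle 0: PE[1][0] → acc 0, east 0, south 0
  cycle 1: PE[1][0] → acc 63, east 9, south 63
  cycle 2: PE[1][0] → acc 48, east 6, south 48
  cycle 3: PE[1][0] → acc 0, east 0, south 0
— OS: 2×3; PE[1][0] trace:
  cycle 0: PE[1][0] → acc 0, east 0, south 0
  cycle 1: PE[1][0] → acc 12, east 4, south 3
  cycle 2: PE[1][0] → acc 48, east 6, south 6
  cycle 3: PE[1][0] → acc 56, east 8, south 1
— RS: 2×3; PE[1][0] trace:
  cycle 0: PE[1][0] → acc 0, east 0, south 0
  cycle 1: PE[1][0] → acc 12, east 12, south 3
  cycle 2: PE[1][0] → acc 24, east 24, south 6
  cycle 3: PE[1][0] → acc 8, east 8, south 2

dataflow = RS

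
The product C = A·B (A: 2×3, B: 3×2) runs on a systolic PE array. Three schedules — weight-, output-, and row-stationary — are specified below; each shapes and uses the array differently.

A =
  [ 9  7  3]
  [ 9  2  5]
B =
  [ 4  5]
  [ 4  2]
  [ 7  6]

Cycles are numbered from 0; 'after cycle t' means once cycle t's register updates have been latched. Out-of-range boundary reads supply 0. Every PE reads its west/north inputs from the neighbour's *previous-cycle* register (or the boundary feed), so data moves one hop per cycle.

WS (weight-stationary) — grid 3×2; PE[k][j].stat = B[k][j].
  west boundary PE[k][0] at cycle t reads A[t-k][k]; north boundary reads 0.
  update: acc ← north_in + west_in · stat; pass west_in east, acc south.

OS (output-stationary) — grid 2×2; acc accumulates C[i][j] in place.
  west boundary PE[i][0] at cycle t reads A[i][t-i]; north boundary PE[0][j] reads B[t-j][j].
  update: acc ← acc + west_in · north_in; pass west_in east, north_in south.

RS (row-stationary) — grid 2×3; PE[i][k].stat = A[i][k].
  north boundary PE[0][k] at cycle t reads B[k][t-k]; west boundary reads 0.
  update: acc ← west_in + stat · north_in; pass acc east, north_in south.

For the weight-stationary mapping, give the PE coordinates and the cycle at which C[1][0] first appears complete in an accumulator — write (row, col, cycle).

Under WS, C[1][0] lands at PE[2][0]:
  cycle 0: PE[2][0] → acc 0, east 0, south 0
  cycle 1: PE[2][0] → acc 0, east 0, south 0
  cycle 2: PE[2][0] → acc 85, east 3, south 85
  cycle 3: PE[2][0] → acc 79, east 5, south 79

(row, col, cycle) = (2, 0, 3)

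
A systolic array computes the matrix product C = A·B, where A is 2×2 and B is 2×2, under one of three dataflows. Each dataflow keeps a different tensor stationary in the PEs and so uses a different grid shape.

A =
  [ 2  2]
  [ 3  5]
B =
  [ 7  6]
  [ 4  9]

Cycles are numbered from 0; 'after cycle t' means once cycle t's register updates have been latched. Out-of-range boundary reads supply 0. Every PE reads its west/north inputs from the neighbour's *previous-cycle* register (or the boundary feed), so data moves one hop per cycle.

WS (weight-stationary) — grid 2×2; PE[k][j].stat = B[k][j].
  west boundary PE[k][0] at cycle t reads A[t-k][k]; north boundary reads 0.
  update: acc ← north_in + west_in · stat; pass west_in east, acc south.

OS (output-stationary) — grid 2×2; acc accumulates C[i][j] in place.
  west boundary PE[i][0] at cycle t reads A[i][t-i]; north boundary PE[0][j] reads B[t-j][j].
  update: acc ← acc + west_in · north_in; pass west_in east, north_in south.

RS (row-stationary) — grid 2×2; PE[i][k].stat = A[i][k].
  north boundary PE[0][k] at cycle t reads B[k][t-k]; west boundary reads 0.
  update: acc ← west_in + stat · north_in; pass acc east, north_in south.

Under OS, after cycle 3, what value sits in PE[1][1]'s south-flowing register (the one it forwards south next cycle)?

OS (2×2). Following PE[1][1] plus its west/north inputs:
  0: (0,1).acc=0  regs=<0,0>
  0: (1,0).acc=0  regs=<0,0>
  0: (1,1).acc=0  regs=<0,0>
  1: (0,1).acc=12  regs=<2,6>
  1: (1,0).acc=21  regs=<3,7>
  1: (1,1).acc=0  regs=<0,0>
  2: (0,1).acc=30  regs=<2,9>
  2: (1,0).acc=41  regs=<5,4>
  2: (1,1).acc=18  regs=<3,6>
  3: (0,1).acc=30  regs=<0,0>
  3: (1,0).acc=41  regs=<0,0>
  3: (1,1).acc=63  regs=<5,9>

register = 9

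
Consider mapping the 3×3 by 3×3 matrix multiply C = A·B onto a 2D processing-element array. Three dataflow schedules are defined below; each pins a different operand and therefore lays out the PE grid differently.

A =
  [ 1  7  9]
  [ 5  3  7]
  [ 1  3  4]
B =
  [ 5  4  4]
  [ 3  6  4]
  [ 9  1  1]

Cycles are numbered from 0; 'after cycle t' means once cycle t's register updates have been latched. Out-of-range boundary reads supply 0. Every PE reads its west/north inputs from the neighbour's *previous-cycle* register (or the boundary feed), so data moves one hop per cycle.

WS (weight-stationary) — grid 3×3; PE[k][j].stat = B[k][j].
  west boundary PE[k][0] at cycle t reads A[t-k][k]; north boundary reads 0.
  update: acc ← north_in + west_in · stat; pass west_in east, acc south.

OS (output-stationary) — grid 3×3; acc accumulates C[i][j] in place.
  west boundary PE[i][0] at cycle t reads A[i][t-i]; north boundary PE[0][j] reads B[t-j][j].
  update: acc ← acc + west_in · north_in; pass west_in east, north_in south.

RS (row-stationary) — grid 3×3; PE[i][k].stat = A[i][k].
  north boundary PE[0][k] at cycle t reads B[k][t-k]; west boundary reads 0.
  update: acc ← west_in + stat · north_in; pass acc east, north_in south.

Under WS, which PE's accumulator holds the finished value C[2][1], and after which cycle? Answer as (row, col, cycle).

(row, col, cycle) = (2, 1, 5)

WS — PE[2][1] is where C[2][1] collects:
  [0] (2,1) acc=0 (h:0 v:0)
  [1] (2,1) acc=0 (h:0 v:0)
  [2] (2,1) acc=0 (h:0 v:0)
  [3] (2,1) acc=55 (h:9 v:55)
  [4] (2,1) acc=45 (h:7 v:45)
  [5] (2,1) acc=26 (h:4 v:26)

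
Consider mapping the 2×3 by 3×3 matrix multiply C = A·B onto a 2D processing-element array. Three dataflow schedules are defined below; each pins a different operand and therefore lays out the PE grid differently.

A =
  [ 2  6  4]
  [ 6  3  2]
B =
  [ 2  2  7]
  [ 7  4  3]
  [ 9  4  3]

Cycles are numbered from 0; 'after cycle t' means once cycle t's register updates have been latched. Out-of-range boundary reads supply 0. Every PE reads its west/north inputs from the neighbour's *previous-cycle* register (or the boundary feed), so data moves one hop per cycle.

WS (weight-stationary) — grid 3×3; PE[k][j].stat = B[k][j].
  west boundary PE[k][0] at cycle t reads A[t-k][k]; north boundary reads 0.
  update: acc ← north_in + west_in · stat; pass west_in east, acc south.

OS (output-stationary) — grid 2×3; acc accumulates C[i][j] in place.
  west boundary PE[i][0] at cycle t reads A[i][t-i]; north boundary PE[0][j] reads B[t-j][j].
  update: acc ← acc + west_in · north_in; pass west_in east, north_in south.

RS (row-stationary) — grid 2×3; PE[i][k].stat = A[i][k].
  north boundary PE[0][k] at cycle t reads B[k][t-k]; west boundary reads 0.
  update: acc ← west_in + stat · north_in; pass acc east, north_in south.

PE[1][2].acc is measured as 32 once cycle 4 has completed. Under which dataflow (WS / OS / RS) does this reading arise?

dataflow = RS

— WS: 3×3; PE[1][2] trace:
  cycle 0: PE[1][2] → acc 0, east 0, south 0
  cycle 1: PE[1][2] → acc 0, east 0, south 0
  cycle 2: PE[1][2] → acc 0, east 0, south 0
  cycle 3: PE[1][2] → acc 32, east 6, south 32
  cycle 4: PE[1][2] → acc 51, east 3, south 51
— OS: 2×3; PE[1][2] trace:
  cycle 0: PE[1][2] → acc 0, east 0, south 0
  cycle 1: PE[1][2] → acc 0, east 0, south 0
  cycle 2: PE[1][2] → acc 0, east 0, south 0
  cycle 3: PE[1][2] → acc 42, east 6, south 7
  cycle 4: PE[1][2] → acc 51, east 3, south 3
— RS: 2×3; PE[1][2] trace:
  cycle 0: PE[1][2] → acc 0, east 0, south 0
  cycle 1: PE[1][2] → acc 0, east 0, south 0
  cycle 2: PE[1][2] → acc 0, east 0, south 0
  cycle 3: PE[1][2] → acc 51, east 51, south 9
  cycle 4: PE[1][2] → acc 32, east 32, south 4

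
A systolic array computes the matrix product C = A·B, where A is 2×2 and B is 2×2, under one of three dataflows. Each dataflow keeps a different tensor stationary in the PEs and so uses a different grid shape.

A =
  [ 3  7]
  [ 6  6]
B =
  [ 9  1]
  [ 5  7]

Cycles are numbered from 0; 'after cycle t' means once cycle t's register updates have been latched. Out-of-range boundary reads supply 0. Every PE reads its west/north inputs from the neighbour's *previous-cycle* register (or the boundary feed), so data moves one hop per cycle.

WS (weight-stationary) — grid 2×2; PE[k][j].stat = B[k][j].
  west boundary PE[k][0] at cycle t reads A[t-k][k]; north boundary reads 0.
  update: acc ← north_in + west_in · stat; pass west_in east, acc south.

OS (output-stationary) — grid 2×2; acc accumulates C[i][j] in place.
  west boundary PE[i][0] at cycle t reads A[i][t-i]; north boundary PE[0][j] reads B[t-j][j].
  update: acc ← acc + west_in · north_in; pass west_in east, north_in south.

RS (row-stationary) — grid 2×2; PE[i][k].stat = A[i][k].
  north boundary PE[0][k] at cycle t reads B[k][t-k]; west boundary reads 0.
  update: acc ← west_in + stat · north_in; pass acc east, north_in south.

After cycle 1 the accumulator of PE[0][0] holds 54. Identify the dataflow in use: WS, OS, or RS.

WS (2×2 grid), PE[0][0]:
  0: (0,0).acc=27  regs=<3,27>
  1: (0,0).acc=54  regs=<6,54>
OS (2×2 grid), PE[0][0]:
  0: (0,0).acc=27  regs=<3,9>
  1: (0,0).acc=62  regs=<7,5>
RS (2×2 grid), PE[0][0]:
  0: (0,0).acc=27  regs=<27,9>
  1: (0,0).acc=3  regs=<3,1>

dataflow = WS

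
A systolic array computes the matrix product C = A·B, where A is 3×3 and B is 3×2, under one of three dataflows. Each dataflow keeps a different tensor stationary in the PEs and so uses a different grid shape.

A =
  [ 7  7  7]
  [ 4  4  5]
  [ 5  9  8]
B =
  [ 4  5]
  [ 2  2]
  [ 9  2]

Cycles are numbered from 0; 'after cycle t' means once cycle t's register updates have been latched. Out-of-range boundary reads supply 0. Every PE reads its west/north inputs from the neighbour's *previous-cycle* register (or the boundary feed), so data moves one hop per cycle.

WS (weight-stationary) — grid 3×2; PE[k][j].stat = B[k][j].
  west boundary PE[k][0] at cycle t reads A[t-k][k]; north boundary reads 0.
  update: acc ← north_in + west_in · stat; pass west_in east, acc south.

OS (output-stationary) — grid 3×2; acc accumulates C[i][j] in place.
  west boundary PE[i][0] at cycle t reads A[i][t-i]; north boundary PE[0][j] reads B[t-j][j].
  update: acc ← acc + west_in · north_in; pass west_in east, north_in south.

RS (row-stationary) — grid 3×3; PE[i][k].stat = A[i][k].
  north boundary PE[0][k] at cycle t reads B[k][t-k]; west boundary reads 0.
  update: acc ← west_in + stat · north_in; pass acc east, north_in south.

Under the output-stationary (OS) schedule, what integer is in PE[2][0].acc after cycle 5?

PE[2][0].acc = 110

Tracing OS — 3×2 array, target PE[2][0]:
  cycle 0: PE[1][0] → acc 0, east 0, south 0
  cycle 0: PE[2][0] → acc 0, east 0, south 0
  cycle 1: PE[1][0] → acc 16, east 4, south 4
  cycle 1: PE[2][0] → acc 0, east 0, south 0
  cycle 2: PE[1][0] → acc 24, east 4, south 2
  cycle 2: PE[2][0] → acc 20, east 5, south 4
  cycle 3: PE[1][0] → acc 69, east 5, south 9
  cycle 3: PE[2][0] → acc 38, east 9, south 2
  cycle 4: PE[1][0] → acc 69, east 0, south 0
  cycle 4: PE[2][0] → acc 110, east 8, south 9
  cycle 5: PE[1][0] → acc 69, east 0, south 0
  cycle 5: PE[2][0] → acc 110, east 0, south 0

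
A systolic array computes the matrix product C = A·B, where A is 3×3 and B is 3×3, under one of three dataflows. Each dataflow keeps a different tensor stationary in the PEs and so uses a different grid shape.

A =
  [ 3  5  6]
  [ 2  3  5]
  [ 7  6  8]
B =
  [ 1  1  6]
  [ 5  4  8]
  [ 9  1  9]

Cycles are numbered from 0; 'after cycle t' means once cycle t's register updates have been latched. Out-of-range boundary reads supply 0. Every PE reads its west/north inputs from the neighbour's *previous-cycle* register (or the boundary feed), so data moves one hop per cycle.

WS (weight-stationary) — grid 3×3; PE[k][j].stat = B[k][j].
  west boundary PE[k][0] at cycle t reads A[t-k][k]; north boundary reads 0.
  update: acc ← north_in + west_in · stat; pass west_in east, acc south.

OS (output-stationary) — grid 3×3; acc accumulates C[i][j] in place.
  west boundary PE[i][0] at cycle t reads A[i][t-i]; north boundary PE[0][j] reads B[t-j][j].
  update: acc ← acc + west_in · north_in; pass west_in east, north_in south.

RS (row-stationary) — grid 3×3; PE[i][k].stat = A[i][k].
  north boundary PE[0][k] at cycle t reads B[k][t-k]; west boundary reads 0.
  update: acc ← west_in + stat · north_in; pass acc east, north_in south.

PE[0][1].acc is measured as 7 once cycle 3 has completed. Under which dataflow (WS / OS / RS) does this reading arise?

WS [3×3] PE[0][1] across cycles:
  step 0 · PE0,1: acc=0; fwd→0 fwd↓0
  step 1 · PE0,1: acc=3; fwd→3 fwd↓3
  step 2 · PE0,1: acc=2; fwd→2 fwd↓2
  step 3 · PE0,1: acc=7; fwd→7 fwd↓7
OS [3×3] PE[0][1] across cycles:
  step 0 · PE0,1: acc=0; fwd→0 fwd↓0
  step 1 · PE0,1: acc=3; fwd→3 fwd↓1
  step 2 · PE0,1: acc=23; fwd→5 fwd↓4
  step 3 · PE0,1: acc=29; fwd→6 fwd↓1
RS [3×3] PE[0][1] across cycles:
  step 0 · PE0,1: acc=0; fwd→0 fwd↓0
  step 1 · PE0,1: acc=28; fwd→28 fwd↓5
  step 2 · PE0,1: acc=23; fwd→23 fwd↓4
  step 3 · PE0,1: acc=58; fwd→58 fwd↓8

dataflow = WS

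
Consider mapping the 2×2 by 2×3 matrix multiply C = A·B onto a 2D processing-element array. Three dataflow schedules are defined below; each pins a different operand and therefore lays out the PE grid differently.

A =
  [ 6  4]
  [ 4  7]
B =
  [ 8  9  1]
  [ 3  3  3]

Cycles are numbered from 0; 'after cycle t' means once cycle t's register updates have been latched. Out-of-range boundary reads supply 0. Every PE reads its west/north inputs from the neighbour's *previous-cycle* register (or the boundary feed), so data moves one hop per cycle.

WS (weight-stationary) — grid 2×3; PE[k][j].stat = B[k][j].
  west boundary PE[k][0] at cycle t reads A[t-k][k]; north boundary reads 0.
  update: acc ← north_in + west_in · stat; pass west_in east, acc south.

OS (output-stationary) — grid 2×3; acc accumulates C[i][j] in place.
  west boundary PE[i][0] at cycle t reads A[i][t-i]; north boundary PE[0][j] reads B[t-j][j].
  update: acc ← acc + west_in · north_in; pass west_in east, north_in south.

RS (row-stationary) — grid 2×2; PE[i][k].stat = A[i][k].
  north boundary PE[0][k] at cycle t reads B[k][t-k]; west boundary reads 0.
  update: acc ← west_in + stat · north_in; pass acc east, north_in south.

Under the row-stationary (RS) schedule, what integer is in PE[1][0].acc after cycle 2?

PE[1][0].acc = 36

RS (2×2). Following PE[1][0] plus its west/north inputs:
  0: (0,0).acc=48  regs=<48,8>
  0: (1,0).acc=0  regs=<0,0>
  1: (0,0).acc=54  regs=<54,9>
  1: (1,0).acc=32  regs=<32,8>
  2: (0,0).acc=6  regs=<6,1>
  2: (1,0).acc=36  regs=<36,9>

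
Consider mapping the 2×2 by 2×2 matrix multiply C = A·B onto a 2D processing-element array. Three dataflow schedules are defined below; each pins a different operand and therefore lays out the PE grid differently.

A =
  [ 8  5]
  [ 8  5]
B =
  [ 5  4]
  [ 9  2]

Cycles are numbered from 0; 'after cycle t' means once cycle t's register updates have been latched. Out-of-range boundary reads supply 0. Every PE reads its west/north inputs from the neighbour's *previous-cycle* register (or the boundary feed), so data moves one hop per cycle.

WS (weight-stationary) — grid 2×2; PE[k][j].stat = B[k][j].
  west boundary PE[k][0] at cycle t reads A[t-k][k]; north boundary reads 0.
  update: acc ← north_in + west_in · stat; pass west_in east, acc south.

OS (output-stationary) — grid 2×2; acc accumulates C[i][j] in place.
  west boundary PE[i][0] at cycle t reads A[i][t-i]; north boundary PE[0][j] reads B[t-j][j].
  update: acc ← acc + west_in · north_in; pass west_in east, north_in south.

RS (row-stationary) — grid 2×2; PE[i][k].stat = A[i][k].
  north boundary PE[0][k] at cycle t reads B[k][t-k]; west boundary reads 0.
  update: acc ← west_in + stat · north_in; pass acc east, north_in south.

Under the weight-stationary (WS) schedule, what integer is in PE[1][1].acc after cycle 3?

PE[1][1].acc = 42

WS 2×2: PE[1][1] cycle-by-cycle (with neighbour feeds):
  cycle 0: PE[0][1] → acc 0, east 0, south 0
  cycle 0: PE[1][0] → acc 0, east 0, south 0
  cycle 0: PE[1][1] → acc 0, east 0, south 0
  cycle 1: PE[0][1] → acc 32, east 8, south 32
  cycle 1: PE[1][0] → acc 85, east 5, south 85
  cycle 1: PE[1][1] → acc 0, east 0, south 0
  cycle 2: PE[0][1] → acc 32, east 8, south 32
  cycle 2: PE[1][0] → acc 85, east 5, south 85
  cycle 2: PE[1][1] → acc 42, east 5, south 42
  cycle 3: PE[0][1] → acc 0, east 0, south 0
  cycle 3: PE[1][0] → acc 0, east 0, south 0
  cycle 3: PE[1][1] → acc 42, east 5, south 42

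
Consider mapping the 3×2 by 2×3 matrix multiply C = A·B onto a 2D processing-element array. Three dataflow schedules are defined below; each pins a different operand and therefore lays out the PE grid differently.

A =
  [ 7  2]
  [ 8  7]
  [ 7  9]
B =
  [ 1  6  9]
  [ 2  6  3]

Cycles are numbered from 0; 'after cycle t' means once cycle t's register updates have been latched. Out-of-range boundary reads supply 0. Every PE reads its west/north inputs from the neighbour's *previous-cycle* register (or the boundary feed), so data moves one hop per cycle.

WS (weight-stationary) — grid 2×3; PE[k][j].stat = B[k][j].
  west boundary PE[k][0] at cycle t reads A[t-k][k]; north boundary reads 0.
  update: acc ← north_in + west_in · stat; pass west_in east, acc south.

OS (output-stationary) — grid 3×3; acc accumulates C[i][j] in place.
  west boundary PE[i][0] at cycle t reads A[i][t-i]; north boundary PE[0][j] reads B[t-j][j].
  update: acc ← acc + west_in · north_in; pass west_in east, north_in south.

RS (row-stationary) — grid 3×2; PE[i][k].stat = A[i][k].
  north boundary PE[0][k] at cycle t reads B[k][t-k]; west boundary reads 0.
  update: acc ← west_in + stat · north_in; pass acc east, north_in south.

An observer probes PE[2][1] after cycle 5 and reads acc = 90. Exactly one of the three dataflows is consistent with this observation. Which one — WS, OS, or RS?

— WS: 2×3 array has no PE[2][1].
OS [3×3] PE[2][1] across cycles:
  t=0 PE[2][1]: acc=0 h=0 v=0
  t=1 PE[2][1]: acc=0 h=0 v=0
  t=2 PE[2][1]: acc=0 h=0 v=0
  t=3 PE[2][1]: acc=42 h=7 v=6
  t=4 PE[2][1]: acc=96 h=9 v=6
  t=5 PE[2][1]: acc=96 h=0 v=0
RS [3×2] PE[2][1] across cycles:
  t=0 PE[2][1]: acc=0 h=0 v=0
  t=1 PE[2][1]: acc=0 h=0 v=0
  t=2 PE[2][1]: acc=0 h=0 v=0
  t=3 PE[2][1]: acc=25 h=25 v=2
  t=4 PE[2][1]: acc=96 h=96 v=6
  t=5 PE[2][1]: acc=90 h=90 v=3

dataflow = RS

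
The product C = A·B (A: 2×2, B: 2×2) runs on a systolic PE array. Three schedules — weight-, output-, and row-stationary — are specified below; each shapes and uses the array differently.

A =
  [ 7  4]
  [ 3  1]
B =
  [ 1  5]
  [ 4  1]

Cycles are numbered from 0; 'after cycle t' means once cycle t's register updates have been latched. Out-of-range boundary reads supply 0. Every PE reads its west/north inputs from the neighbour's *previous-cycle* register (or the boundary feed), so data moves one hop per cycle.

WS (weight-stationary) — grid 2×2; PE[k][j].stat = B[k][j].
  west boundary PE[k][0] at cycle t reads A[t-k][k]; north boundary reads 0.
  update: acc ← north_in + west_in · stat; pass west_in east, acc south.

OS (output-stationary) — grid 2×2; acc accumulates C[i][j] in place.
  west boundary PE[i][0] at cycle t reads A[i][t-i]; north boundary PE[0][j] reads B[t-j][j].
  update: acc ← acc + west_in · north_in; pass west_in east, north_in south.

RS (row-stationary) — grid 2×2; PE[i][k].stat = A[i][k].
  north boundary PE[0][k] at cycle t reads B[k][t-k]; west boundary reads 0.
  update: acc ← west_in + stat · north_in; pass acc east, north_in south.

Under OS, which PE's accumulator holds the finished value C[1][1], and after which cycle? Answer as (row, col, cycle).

OS: C[1][1] accumulates in PE[1][1]:
  after 0 — PE[1][1] acc=0, pass-E 0, pass-S 0
  after 1 — PE[1][1] acc=0, pass-E 0, pass-S 0
  after 2 — PE[1][1] acc=15, pass-E 3, pass-S 5
  after 3 — PE[1][1] acc=16, pass-E 1, pass-S 1

(row, col, cycle) = (1, 1, 3)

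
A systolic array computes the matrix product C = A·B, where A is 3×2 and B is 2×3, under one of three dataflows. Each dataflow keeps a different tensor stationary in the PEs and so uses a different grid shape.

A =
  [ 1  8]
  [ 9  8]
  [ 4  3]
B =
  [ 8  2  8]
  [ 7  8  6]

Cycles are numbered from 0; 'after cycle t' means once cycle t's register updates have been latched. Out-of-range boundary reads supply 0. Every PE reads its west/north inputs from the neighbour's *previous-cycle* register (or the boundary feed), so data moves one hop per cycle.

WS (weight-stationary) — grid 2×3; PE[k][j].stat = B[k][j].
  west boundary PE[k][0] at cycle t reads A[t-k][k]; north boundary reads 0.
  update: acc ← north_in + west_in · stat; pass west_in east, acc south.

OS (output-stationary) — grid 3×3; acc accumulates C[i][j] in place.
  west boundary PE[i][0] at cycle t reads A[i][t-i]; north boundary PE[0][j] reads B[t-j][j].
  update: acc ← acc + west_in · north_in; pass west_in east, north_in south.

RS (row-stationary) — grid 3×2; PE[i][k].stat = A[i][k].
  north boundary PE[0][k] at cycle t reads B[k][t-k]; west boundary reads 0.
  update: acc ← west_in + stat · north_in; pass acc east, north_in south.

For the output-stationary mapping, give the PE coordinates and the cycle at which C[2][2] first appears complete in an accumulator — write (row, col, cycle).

Under OS, C[2][2] lands at PE[2][2]:
  cycle 0: PE[2][2] → acc 0, east 0, south 0
  cycle 1: PE[2][2] → acc 0, east 0, south 0
  cycle 2: PE[2][2] → acc 0, east 0, south 0
  cycle 3: PE[2][2] → acc 0, east 0, south 0
  cycle 4: PE[2][2] → acc 32, east 4, south 8
  cycle 5: PE[2][2] → acc 50, east 3, south 6

(row, col, cycle) = (2, 2, 5)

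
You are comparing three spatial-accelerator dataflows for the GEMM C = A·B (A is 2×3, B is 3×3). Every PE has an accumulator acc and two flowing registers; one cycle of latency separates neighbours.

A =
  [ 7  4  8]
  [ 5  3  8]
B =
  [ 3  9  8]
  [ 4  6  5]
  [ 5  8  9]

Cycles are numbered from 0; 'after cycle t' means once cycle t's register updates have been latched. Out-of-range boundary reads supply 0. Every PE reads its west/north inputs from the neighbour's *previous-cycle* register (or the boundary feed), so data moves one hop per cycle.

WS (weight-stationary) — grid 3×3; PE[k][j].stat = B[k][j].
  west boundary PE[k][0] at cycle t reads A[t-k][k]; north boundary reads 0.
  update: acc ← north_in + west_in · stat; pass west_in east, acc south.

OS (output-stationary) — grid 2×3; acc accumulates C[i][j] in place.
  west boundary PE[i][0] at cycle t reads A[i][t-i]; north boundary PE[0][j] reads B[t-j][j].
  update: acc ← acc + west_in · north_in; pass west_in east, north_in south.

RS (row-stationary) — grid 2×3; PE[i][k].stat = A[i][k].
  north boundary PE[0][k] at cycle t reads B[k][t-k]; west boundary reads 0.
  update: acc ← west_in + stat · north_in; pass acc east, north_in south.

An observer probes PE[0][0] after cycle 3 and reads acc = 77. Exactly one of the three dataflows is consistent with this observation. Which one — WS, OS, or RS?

dataflow = OS

WS (3×3 grid), PE[0][0]:
  0: (0,0).acc=21  regs=<7,21>
  1: (0,0).acc=15  regs=<5,15>
  2: (0,0).acc=0  regs=<0,0>
  3: (0,0).acc=0  regs=<0,0>
OS (2×3 grid), PE[0][0]:
  0: (0,0).acc=21  regs=<7,3>
  1: (0,0).acc=37  regs=<4,4>
  2: (0,0).acc=77  regs=<8,5>
  3: (0,0).acc=77  regs=<0,0>
RS (2×3 grid), PE[0][0]:
  0: (0,0).acc=21  regs=<21,3>
  1: (0,0).acc=63  regs=<63,9>
  2: (0,0).acc=56  regs=<56,8>
  3: (0,0).acc=0  regs=<0,0>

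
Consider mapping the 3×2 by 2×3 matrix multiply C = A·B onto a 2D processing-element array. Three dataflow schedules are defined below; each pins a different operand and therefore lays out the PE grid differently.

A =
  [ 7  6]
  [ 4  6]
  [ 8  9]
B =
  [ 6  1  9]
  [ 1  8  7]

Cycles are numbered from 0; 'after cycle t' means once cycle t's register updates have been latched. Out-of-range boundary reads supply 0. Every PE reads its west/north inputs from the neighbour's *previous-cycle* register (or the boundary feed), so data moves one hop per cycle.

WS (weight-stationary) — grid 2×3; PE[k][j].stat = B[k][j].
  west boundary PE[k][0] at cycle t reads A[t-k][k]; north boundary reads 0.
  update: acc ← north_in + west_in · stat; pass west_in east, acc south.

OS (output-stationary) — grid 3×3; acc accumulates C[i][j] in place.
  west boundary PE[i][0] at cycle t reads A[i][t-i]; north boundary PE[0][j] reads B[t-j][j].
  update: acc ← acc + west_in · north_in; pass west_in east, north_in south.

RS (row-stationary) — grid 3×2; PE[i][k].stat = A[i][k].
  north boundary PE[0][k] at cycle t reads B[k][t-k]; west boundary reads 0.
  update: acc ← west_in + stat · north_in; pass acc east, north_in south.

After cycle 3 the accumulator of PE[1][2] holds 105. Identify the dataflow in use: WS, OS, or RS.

dataflow = WS

WS (2×3 grid), PE[1][2]:
  0: (1,2).acc=0  regs=<0,0>
  1: (1,2).acc=0  regs=<0,0>
  2: (1,2).acc=0  regs=<0,0>
  3: (1,2).acc=105  regs=<6,105>
OS (3×3 grid), PE[1][2]:
  0: (1,2).acc=0  regs=<0,0>
  1: (1,2).acc=0  regs=<0,0>
  2: (1,2).acc=0  regs=<0,0>
  3: (1,2).acc=36  regs=<4,9>
RS: PE[1][2] is outside its 3×2 grid.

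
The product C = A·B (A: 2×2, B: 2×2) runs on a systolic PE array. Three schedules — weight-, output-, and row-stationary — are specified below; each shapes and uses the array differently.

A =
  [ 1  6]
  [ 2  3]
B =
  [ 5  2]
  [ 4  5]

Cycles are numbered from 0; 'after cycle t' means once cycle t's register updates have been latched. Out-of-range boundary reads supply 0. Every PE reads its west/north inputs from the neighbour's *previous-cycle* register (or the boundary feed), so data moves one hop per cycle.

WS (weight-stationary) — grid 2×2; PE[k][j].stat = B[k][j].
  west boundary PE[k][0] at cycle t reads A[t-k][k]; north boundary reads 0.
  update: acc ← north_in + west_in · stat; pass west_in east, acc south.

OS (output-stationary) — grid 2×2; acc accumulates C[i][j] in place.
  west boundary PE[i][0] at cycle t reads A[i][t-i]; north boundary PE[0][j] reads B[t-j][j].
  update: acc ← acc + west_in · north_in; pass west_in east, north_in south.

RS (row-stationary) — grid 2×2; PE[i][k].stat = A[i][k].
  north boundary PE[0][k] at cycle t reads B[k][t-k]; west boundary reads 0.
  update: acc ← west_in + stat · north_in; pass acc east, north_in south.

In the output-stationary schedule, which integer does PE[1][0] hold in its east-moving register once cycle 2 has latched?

Tracing OS — 2×2 array, target PE[1][0]:
  [0] (0,0) acc=5 (h:1 v:5)
  [0] (1,0) acc=0 (h:0 v:0)
  [1] (0,0) acc=29 (h:6 v:4)
  [1] (1,0) acc=10 (h:2 v:5)
  [2] (0,0) acc=29 (h:0 v:0)
  [2] (1,0) acc=22 (h:3 v:4)

register = 3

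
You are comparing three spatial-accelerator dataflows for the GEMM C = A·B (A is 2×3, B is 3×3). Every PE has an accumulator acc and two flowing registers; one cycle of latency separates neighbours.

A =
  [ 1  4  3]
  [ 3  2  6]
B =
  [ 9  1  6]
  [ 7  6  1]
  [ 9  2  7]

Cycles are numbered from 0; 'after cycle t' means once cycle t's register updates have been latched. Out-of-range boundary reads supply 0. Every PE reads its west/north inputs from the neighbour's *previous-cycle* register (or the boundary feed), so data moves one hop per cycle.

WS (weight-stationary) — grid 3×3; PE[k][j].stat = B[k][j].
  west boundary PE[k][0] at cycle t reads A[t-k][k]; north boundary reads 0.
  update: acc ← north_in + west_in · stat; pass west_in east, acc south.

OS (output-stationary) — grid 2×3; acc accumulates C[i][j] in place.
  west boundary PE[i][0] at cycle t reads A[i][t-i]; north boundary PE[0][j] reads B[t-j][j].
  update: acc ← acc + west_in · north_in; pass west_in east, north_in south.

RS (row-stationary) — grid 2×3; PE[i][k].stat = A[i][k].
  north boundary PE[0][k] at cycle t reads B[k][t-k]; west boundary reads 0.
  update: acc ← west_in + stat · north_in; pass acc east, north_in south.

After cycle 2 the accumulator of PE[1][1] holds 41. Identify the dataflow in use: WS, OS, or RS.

WS (3×3 grid), PE[1][1]:
  step 0 · PE1,1: acc=0; fwd→0 fwd↓0
  step 1 · PE1,1: acc=0; fwd→0 fwd↓0
  step 2 · PE1,1: acc=25; fwd→4 fwd↓25
OS (2×3 grid), PE[1][1]:
  step 0 · PE1,1: acc=0; fwd→0 fwd↓0
  step 1 · PE1,1: acc=0; fwd→0 fwd↓0
  step 2 · PE1,1: acc=3; fwd→3 fwd↓1
RS (2×3 grid), PE[1][1]:
  step 0 · PE1,1: acc=0; fwd→0 fwd↓0
  step 1 · PE1,1: acc=0; fwd→0 fwd↓0
  step 2 · PE1,1: acc=41; fwd→41 fwd↓7

dataflow = RS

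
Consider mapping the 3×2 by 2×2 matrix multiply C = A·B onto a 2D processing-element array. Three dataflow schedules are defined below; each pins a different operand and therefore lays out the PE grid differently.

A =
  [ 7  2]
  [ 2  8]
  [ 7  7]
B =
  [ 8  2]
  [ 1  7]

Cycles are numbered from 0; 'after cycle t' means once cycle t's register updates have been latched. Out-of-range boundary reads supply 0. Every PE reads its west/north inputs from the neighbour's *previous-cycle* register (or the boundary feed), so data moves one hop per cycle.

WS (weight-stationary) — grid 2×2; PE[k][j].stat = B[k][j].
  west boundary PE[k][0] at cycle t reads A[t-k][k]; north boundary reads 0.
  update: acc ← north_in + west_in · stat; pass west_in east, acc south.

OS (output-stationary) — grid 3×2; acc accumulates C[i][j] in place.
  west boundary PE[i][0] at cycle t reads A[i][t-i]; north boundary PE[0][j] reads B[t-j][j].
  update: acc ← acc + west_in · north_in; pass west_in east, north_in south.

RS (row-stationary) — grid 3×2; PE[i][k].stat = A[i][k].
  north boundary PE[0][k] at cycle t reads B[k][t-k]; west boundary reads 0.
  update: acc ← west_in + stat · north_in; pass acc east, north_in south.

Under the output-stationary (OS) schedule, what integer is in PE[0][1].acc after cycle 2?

PE[0][1].acc = 28

OS (3×2). Following PE[0][1] plus its west/north inputs:
  @0  [0,0]  acc 56  |  →7  ↓8
  @0  [0,1]  acc 0  |  →0  ↓0
  @1  [0,0]  acc 58  |  →2  ↓1
  @1  [0,1]  acc 14  |  →7  ↓2
  @2  [0,0]  acc 58  |  →0  ↓0
  @2  [0,1]  acc 28  |  →2  ↓7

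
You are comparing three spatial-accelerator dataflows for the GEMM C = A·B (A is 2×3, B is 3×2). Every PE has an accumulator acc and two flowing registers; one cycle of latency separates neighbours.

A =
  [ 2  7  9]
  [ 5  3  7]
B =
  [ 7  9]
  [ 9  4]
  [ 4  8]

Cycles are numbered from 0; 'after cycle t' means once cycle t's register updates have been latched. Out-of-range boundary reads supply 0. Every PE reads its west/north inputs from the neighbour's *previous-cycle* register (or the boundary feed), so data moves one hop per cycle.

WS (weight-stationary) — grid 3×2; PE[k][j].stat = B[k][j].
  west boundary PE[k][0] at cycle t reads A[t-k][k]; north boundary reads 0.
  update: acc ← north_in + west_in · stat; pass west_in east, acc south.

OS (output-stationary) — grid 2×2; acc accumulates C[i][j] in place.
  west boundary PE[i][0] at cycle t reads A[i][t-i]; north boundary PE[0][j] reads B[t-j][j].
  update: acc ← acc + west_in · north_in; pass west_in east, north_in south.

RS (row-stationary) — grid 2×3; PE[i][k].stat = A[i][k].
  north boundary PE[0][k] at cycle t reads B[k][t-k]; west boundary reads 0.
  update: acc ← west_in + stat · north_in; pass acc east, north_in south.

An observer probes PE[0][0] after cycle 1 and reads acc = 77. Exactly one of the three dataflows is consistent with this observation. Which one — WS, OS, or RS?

Under WS (3×2), PE[0][0]:
  [0] (0,0) acc=14 (h:2 v:14)
  [1] (0,0) acc=35 (h:5 v:35)
Under OS (2×2), PE[0][0]:
  [0] (0,0) acc=14 (h:2 v:7)
  [1] (0,0) acc=77 (h:7 v:9)
Under RS (2×3), PE[0][0]:
  [0] (0,0) acc=14 (h:14 v:7)
  [1] (0,0) acc=18 (h:18 v:9)

dataflow = OS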